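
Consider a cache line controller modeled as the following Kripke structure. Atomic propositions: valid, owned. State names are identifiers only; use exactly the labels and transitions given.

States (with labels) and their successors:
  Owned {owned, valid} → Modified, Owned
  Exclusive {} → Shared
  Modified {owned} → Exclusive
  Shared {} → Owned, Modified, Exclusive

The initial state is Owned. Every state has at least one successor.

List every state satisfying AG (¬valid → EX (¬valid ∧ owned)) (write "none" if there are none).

none

States satisfying ¬valid → EX (¬valid ∧ owned): {Owned, Shared}.
States satisfying AG (¬valid → EX (¬valid ∧ owned)): ∅.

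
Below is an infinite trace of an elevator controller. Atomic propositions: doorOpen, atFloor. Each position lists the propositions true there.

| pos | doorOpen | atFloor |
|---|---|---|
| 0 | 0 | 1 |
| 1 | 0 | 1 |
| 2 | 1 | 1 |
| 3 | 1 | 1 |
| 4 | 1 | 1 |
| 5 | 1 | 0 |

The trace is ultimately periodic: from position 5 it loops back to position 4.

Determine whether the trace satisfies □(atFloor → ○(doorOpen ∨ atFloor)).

Holds

atFloor → ○(doorOpen ∨ atFloor) holds at every position 0..5, and those are all positions ever visited, so □(atFloor → ○(doorOpen ∨ atFloor)) holds.
Positions where atFloor holds: 0, 1, 2, 3, 4.
Check ○(doorOpen ∨ atFloor) at each: 0→ok, 1→ok, 2→ok, 3→ok, 4→ok.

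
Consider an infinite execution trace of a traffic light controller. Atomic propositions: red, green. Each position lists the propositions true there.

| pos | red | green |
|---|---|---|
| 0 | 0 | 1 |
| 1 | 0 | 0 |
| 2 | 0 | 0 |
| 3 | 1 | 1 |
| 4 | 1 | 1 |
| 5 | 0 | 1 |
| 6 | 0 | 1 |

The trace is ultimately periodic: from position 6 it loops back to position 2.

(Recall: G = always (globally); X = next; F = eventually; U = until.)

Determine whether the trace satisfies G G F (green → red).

Yes

G F (green → red) holds at every position 0..6, and those are all positions ever visited, so G G F (green → red) holds.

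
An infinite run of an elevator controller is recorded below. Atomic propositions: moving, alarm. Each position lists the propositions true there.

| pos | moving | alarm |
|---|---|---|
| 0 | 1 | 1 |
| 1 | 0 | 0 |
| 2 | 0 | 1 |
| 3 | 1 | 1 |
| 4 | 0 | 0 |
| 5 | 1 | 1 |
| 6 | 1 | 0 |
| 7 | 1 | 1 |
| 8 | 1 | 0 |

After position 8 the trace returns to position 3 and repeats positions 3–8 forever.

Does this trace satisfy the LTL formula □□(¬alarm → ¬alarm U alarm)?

□(¬alarm → ¬alarm U alarm) holds at every position 0..8, and those are all positions ever visited, so □□(¬alarm → ¬alarm U alarm) holds.

Holds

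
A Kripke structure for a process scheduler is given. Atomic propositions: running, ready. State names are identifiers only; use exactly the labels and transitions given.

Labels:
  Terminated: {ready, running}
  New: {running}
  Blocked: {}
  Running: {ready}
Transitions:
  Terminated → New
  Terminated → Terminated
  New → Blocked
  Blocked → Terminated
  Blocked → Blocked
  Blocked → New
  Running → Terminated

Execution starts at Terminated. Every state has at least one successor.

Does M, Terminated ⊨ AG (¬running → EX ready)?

States satisfying ¬running → EX ready: {Terminated, New, Blocked, Running}.
States satisfying AG (¬running → EX ready): {Terminated, New, Blocked, Running}.
Every state reachable from Terminated satisfies ¬running → EX ready.
Terminated ∈ Sat(AG (¬running → EX ready)).

Satisfied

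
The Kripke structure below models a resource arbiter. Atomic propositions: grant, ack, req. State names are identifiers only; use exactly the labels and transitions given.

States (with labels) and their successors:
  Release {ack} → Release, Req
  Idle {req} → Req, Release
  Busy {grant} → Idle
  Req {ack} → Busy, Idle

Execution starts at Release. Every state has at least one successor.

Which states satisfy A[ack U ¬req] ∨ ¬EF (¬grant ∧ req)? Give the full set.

States satisfying ack: {Release, Req}.
States satisfying ¬req: {Release, Busy, Req}.
States satisfying A[ack U ¬req]: {Release, Busy, Req}.
States satisfying ¬grant ∧ req: {Idle}.
States satisfying EF (¬grant ∧ req): {Release, Idle, Busy, Req}.
States satisfying ¬EF (¬grant ∧ req): ∅.
States satisfying A[ack U ¬req] ∨ ¬EF (¬grant ∧ req): {Release, Busy, Req}.

{Release, Busy, Req}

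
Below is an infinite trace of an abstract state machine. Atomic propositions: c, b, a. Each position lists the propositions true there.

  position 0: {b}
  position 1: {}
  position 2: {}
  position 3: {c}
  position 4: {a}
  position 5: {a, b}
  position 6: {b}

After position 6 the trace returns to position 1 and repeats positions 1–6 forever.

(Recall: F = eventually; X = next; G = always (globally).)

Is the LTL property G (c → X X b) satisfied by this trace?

Satisfied

c → X X b holds at every position 0..6, and those are all positions ever visited, so G (c → X X b) holds.
Positions where c holds: 3.
Check X X b at each: 3→ok.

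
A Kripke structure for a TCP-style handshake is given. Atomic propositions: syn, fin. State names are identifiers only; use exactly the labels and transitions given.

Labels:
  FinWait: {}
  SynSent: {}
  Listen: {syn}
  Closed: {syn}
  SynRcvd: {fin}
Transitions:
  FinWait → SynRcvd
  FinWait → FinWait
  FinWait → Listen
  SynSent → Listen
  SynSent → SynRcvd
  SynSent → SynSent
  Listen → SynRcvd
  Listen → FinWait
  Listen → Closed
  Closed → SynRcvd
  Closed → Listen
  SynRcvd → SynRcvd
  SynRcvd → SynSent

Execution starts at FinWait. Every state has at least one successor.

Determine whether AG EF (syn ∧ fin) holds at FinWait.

States satisfying EF (syn ∧ fin): ∅.
States satisfying AG EF (syn ∧ fin): ∅.
Closed is reachable from FinWait and violates EF (syn ∧ fin), so AG fails at FinWait.
FinWait ∉ Sat(AG EF (syn ∧ fin)).

Does not hold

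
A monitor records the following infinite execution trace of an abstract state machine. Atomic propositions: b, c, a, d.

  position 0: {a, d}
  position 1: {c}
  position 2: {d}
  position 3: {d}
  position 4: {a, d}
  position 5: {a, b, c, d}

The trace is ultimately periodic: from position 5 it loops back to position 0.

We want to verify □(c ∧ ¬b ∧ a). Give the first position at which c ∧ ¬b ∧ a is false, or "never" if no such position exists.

At position 0 the labels are {a, d}, so c ∧ ¬b ∧ a is false there. This is the first violation.

0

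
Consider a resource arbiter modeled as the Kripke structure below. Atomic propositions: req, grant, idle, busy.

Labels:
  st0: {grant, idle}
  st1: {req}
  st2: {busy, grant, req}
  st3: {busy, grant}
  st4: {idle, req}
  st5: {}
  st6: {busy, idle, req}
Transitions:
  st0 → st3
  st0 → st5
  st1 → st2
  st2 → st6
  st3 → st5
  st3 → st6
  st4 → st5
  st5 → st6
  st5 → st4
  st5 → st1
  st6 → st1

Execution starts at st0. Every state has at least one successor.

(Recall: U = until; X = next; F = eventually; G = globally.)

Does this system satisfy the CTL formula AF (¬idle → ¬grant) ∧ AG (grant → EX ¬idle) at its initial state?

States satisfying ¬idle → ¬grant: {st0, st1, st4, st5, st6}.
States satisfying AF (¬idle → ¬grant): {st0, st1, st2, st3, st4, st5, st6}.
States satisfying grant → EX ¬idle: {st0, st1, st3, st4, st5, st6}.
States satisfying AG (grant → EX ¬idle): ∅.
States satisfying AF (¬idle → ¬grant) ∧ AG (grant → EX ¬idle): ∅.
st0 ∉ Sat(AF (¬idle → ¬grant) ∧ AG (grant → EX ¬idle)).

No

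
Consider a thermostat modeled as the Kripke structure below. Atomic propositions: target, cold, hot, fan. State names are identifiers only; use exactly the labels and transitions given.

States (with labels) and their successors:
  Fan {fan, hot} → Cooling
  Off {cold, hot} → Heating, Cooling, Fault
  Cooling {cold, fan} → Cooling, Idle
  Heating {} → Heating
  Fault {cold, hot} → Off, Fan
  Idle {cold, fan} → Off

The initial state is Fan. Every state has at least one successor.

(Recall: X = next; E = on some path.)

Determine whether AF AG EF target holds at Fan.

States satisfying AG EF target: ∅.
States satisfying AF AG EF target: ∅.
There is a path from Fan along which AG EF target never holds.
Fan ∉ Sat(AF AG EF target).

No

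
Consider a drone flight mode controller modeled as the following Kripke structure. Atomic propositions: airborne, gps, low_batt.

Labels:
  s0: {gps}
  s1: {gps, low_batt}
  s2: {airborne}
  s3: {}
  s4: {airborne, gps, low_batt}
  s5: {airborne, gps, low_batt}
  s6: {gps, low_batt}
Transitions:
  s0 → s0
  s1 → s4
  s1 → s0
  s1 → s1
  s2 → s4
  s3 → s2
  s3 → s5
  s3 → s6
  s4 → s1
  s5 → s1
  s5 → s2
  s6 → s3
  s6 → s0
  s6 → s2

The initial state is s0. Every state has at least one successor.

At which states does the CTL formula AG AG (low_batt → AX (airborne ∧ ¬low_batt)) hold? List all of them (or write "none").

States satisfying AG (low_batt → AX (airborne ∧ ¬low_batt)): {s0}.
States satisfying AG AG (low_batt → AX (airborne ∧ ¬low_batt)): {s0}.

{s0}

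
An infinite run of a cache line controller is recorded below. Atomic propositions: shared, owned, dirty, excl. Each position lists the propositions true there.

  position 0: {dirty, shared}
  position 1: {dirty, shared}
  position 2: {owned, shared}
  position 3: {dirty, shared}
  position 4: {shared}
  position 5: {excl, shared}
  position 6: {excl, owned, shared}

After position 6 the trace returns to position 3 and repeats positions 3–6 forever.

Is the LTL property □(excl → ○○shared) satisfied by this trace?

excl → ○○shared holds at every position 0..6, and those are all positions ever visited, so □(excl → ○○shared) holds.
Positions where excl holds: 5, 6.
Check ○○shared at each: 5→ok, 6→ok.

Satisfied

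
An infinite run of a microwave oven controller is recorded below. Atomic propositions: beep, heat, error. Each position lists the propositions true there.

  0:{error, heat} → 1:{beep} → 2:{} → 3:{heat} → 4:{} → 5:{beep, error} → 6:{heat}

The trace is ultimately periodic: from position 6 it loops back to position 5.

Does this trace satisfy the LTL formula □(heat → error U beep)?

heat → error U beep must hold at every position from 0 onward. It fails at position 3, so □(heat → error U beep) is false.
Positions where heat holds: 0, 3, 6.
Check error U beep at each: 0→ok, 3→fails, 6→fails.

Violated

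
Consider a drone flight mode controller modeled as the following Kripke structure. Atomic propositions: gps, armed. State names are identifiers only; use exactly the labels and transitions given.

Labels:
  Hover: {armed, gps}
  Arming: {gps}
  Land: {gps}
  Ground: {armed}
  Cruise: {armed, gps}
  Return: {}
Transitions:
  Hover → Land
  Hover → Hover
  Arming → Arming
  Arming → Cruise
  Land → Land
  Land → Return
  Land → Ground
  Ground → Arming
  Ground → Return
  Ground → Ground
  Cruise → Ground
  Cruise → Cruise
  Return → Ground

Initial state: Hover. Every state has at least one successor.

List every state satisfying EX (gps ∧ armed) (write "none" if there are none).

States satisfying gps ∧ armed: {Hover, Cruise}.
States satisfying EX (gps ∧ armed): {Hover, Arming, Cruise}.

{Hover, Arming, Cruise}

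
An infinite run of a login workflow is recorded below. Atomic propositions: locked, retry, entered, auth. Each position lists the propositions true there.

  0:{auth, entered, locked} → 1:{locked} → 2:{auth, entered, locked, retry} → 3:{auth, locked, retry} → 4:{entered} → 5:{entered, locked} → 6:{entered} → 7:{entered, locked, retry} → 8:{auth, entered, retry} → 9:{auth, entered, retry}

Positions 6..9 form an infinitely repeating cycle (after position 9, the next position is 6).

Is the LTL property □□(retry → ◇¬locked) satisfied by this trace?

□(retry → ◇¬locked) holds at every position 0..9, and those are all positions ever visited, so □□(retry → ◇¬locked) holds.

Yes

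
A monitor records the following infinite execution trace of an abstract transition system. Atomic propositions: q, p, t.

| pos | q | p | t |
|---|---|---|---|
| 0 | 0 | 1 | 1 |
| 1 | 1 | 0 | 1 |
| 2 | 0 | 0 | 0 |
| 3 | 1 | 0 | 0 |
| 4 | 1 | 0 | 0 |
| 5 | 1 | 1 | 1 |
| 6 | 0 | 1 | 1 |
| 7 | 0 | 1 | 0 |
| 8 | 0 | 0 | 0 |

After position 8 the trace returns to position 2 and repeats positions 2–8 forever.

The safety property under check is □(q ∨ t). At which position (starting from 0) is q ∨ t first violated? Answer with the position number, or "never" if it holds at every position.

Check q ∨ t at each position in order: 0 ✓, 1 ✓.
At position 2 the labels are {}, so q ∨ t is false there. This is the first violation.

2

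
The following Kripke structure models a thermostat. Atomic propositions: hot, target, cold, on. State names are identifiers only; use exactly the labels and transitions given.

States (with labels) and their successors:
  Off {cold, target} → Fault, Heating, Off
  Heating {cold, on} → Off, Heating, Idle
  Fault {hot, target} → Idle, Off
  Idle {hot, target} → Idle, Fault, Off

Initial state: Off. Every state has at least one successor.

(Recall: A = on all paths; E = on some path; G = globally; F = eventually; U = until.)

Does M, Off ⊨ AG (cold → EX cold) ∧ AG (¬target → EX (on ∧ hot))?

States satisfying cold → EX cold: {Off, Heating, Fault, Idle}.
States satisfying AG (cold → EX cold): {Off, Heating, Fault, Idle}.
States satisfying ¬target → EX (on ∧ hot): {Off, Fault, Idle}.
States satisfying AG (¬target → EX (on ∧ hot)): ∅.
States satisfying AG (cold → EX cold) ∧ AG (¬target → EX (on ∧ hot)): ∅.
Off ∉ Sat(AG (cold → EX cold) ∧ AG (¬target → EX (on ∧ hot))).

Violated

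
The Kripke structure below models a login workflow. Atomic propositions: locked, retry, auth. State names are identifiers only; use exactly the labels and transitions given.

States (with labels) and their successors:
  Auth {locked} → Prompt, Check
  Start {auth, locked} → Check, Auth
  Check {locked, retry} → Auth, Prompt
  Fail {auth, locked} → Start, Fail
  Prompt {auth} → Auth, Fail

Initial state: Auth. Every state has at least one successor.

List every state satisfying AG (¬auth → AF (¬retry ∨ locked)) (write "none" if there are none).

{Auth, Start, Check, Fail, Prompt}

States satisfying ¬auth → AF (¬retry ∨ locked): {Auth, Start, Check, Fail, Prompt}.
States satisfying AG (¬auth → AF (¬retry ∨ locked)): {Auth, Start, Check, Fail, Prompt}.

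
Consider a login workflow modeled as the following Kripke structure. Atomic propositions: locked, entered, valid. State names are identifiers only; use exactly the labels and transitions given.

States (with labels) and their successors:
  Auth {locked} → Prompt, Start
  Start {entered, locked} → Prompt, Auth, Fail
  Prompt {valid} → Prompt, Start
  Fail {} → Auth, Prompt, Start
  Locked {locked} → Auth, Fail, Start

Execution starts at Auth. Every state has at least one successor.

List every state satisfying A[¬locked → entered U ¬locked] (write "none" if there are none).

States satisfying ¬locked → entered: {Auth, Start, Locked}.
States satisfying ¬locked: {Prompt, Fail}.
States satisfying A[¬locked → entered U ¬locked]: {Prompt, Fail}.

{Prompt, Fail}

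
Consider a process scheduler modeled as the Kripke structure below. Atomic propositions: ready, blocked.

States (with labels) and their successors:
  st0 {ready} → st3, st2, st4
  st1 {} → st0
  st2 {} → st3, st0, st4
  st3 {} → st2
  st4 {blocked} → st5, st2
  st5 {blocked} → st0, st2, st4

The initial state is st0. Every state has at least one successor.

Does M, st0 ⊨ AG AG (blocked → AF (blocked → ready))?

No

States satisfying AG (blocked → AF (blocked → ready)): ∅.
States satisfying AG AG (blocked → AF (blocked → ready)): ∅.
st0 is reachable from st0 and violates AG (blocked → AF (blocked → ready)), so AG fails at st0.
st0 ∉ Sat(AG AG (blocked → AF (blocked → ready))).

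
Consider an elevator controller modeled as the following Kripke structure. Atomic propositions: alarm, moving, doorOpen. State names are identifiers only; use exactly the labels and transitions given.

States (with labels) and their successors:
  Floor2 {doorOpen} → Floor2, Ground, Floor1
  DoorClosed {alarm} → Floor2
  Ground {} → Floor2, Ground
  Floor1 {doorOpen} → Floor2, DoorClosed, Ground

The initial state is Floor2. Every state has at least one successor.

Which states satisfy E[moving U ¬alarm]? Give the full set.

{Floor2, Ground, Floor1}

States satisfying moving: ∅.
States satisfying ¬alarm: {Floor2, Ground, Floor1}.
States satisfying E[moving U ¬alarm]: {Floor2, Ground, Floor1}.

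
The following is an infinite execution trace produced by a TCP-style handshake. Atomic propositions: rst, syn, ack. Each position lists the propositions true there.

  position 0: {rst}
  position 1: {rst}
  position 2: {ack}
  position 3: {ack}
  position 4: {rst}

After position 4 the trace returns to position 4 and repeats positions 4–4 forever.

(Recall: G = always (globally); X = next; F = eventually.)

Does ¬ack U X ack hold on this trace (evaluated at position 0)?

Holds

Walking from position 0: X ack first holds at position 1, and ¬ack holds at every earlier position along the way, so ¬ack U X ack holds.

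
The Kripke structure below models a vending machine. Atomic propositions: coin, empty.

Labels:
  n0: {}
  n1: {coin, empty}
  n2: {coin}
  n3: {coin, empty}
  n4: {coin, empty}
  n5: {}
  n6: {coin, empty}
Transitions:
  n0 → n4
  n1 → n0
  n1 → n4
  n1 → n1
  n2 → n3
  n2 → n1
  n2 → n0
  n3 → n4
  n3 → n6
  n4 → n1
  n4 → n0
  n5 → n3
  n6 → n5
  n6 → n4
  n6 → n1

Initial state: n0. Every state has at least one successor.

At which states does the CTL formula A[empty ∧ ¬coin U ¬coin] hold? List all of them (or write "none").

{n0, n5}

States satisfying empty ∧ ¬coin: ∅.
States satisfying ¬coin: {n0, n5}.
States satisfying A[empty ∧ ¬coin U ¬coin]: {n0, n5}.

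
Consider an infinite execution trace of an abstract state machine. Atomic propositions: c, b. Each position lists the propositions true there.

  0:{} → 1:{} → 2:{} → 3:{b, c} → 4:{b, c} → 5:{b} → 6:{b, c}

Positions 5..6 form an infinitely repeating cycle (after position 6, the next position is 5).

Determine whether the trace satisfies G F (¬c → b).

Holds

F (¬c → b) holds at every position 0..6, and those are all positions ever visited, so G F (¬c → b) holds.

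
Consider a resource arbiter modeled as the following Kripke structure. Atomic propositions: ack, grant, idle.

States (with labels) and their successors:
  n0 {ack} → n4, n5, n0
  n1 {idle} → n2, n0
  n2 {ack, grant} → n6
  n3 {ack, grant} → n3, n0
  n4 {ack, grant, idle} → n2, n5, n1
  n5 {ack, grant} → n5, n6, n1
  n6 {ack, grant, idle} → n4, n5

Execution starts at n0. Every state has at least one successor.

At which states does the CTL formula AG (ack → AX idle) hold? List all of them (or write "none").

States satisfying ack → AX idle: {n1, n2}.
States satisfying AG (ack → AX idle): ∅.

none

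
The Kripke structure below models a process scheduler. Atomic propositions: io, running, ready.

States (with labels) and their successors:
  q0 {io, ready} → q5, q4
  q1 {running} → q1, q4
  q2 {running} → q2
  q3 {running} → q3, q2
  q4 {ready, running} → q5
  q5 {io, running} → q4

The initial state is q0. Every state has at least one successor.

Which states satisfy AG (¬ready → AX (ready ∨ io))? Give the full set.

{q0, q4, q5}

States satisfying ¬ready → AX (ready ∨ io): {q0, q4, q5}.
States satisfying AG (¬ready → AX (ready ∨ io)): {q0, q4, q5}.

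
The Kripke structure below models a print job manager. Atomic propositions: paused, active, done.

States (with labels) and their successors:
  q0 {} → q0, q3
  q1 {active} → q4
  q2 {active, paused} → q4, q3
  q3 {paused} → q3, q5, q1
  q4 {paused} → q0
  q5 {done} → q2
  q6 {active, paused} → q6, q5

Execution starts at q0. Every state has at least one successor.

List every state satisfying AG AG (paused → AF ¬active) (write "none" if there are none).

States satisfying AG (paused → AF ¬active): {q0, q1, q2, q3, q4, q5}.
States satisfying AG AG (paused → AF ¬active): {q0, q1, q2, q3, q4, q5}.

{q0, q1, q2, q3, q4, q5}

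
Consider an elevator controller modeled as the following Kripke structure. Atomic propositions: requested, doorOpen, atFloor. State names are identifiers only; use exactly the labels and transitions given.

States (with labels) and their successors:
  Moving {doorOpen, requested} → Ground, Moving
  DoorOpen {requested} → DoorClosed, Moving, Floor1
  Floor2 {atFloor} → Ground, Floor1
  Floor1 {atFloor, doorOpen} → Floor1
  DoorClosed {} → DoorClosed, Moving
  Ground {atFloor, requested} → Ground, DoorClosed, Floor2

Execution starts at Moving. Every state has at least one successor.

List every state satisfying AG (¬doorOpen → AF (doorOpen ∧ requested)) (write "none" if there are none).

{Floor1}

States satisfying ¬doorOpen → AF (doorOpen ∧ requested): {Moving, Floor1}.
States satisfying AG (¬doorOpen → AF (doorOpen ∧ requested)): {Floor1}.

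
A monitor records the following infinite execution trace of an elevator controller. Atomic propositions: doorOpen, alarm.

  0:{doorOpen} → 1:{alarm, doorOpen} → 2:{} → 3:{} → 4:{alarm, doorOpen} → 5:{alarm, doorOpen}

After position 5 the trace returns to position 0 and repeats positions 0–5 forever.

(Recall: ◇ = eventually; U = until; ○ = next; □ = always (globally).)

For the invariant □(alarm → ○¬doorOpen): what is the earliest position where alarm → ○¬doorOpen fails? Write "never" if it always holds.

4

Check alarm → ○¬doorOpen at each position in order: 0 ✓, 1 ✓, 2 ✓, 3 ✓.
At position 4 the labels are {alarm, doorOpen} and the next position 5 has {alarm, doorOpen}, so alarm → ○¬doorOpen is false there. This is the first violation.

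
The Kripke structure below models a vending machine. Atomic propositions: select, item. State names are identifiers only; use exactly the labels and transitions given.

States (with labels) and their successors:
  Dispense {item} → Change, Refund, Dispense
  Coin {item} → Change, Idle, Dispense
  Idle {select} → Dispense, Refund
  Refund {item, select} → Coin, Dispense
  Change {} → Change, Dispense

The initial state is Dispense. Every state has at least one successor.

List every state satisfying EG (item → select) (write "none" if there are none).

{Change}

States satisfying item → select: {Idle, Refund, Change}.
States satisfying EG (item → select): {Change}.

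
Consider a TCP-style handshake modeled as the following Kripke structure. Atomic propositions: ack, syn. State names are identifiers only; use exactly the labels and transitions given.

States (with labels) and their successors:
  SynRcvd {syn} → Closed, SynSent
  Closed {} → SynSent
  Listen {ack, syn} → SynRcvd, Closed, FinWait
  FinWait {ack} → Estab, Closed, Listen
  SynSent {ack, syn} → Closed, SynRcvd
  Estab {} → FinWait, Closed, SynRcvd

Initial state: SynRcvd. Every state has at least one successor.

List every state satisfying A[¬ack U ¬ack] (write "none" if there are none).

States satisfying ¬ack: {SynRcvd, Closed, Estab}.
States satisfying A[¬ack U ¬ack]: {SynRcvd, Closed, Estab}.

{SynRcvd, Closed, Estab}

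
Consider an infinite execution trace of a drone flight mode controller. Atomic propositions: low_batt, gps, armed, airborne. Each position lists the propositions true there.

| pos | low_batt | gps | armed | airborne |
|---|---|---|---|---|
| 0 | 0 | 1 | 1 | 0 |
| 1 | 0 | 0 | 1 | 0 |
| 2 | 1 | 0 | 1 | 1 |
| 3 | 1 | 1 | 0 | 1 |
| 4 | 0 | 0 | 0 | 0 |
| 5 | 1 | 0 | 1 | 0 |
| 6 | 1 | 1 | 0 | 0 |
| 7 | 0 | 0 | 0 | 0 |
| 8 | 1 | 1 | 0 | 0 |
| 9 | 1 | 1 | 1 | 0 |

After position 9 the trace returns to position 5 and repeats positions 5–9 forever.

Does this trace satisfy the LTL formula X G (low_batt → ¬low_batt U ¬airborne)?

Does not hold

The position after 0 is 1; G (low_batt → ¬low_batt U ¬airborne) is false there.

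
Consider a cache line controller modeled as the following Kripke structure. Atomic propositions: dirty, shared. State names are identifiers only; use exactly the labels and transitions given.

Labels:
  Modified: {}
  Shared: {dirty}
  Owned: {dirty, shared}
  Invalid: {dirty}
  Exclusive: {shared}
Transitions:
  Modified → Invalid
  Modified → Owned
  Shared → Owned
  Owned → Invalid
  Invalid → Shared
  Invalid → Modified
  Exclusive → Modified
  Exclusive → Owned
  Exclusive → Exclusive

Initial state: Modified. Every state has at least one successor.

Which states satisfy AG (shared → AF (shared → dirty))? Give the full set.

States satisfying shared → AF (shared → dirty): {Modified, Shared, Owned, Invalid}.
States satisfying AG (shared → AF (shared → dirty)): {Modified, Shared, Owned, Invalid}.

{Modified, Shared, Owned, Invalid}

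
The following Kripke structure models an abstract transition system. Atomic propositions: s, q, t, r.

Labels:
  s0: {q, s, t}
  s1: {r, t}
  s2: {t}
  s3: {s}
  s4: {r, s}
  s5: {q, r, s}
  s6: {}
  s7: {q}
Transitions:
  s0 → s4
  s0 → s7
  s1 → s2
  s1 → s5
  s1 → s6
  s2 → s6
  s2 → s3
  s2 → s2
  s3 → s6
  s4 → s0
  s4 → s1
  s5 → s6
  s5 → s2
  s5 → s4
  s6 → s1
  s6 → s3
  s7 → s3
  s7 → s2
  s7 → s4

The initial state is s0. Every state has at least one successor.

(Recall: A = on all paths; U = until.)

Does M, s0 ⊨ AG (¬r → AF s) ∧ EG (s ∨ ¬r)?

States satisfying ¬r → AF s: {s0, s1, s3, s4, s5}.
States satisfying AG (¬r → AF s): ∅.
States satisfying s ∨ ¬r: {s0, s2, s3, s4, s5, s6, s7}.
States satisfying EG (s ∨ ¬r): {s0, s2, s3, s4, s5, s6, s7}.
States satisfying AG (¬r → AF s) ∧ EG (s ∨ ¬r): ∅.
s0 ∉ Sat(AG (¬r → AF s) ∧ EG (s ∨ ¬r)).

Violated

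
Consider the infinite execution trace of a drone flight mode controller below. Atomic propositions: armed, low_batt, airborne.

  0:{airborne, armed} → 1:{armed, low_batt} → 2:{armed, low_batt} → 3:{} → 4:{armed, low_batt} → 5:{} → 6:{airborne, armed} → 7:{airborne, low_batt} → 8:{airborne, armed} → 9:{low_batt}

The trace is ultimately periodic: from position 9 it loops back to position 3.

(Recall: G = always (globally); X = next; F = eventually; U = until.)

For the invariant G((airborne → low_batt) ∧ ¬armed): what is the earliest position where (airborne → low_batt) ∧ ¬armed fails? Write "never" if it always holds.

0

At position 0 the labels are {airborne, armed}, so (airborne → low_batt) ∧ ¬armed is false there. This is the first violation.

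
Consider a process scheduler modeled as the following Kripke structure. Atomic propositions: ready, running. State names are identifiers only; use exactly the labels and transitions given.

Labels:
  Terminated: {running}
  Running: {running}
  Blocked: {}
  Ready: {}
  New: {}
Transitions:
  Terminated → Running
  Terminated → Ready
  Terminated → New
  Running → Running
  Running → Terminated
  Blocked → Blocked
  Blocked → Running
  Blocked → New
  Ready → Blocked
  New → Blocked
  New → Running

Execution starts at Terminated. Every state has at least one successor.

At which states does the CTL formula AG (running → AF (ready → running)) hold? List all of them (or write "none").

{Terminated, Running, Blocked, Ready, New}

States satisfying running → AF (ready → running): {Terminated, Running, Blocked, Ready, New}.
States satisfying AG (running → AF (ready → running)): {Terminated, Running, Blocked, Ready, New}.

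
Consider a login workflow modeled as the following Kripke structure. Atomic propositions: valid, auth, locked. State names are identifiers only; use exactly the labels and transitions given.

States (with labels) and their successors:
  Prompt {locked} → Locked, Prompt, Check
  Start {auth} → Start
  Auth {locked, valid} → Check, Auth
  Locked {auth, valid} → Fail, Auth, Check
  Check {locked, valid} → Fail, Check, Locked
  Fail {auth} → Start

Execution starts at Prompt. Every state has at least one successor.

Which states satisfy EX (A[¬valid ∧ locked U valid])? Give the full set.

States satisfying A[¬valid ∧ locked U valid]: {Auth, Locked, Check}.
States satisfying EX (A[¬valid ∧ locked U valid]): {Prompt, Auth, Locked, Check}.

{Prompt, Auth, Locked, Check}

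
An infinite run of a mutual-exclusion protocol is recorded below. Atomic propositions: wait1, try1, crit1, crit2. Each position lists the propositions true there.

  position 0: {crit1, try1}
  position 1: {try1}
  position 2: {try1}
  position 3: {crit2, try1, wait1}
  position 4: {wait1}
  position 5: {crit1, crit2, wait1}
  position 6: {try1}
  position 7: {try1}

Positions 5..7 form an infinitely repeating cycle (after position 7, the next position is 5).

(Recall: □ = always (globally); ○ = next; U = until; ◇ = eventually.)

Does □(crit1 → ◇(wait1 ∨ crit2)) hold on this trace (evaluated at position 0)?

Satisfied

crit1 → ◇(wait1 ∨ crit2) holds at every position 0..7, and those are all positions ever visited, so □(crit1 → ◇(wait1 ∨ crit2)) holds.
Positions where crit1 holds: 0, 5.
Check ◇(wait1 ∨ crit2) at each: 0→ok, 5→ok.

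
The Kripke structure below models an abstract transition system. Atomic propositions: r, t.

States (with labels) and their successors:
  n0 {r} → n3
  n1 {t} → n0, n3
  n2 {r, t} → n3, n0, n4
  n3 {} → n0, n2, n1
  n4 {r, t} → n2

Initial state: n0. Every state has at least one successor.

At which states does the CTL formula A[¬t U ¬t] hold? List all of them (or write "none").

{n0, n3}

States satisfying ¬t: {n0, n3}.
States satisfying A[¬t U ¬t]: {n0, n3}.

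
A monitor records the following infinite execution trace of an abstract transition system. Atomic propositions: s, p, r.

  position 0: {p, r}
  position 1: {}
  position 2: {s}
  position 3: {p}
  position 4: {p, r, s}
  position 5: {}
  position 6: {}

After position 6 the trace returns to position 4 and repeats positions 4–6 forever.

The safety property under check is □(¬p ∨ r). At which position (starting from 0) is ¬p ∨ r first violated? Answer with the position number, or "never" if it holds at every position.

3

Check ¬p ∨ r at each position in order: 0 ✓, 1 ✓, 2 ✓.
At position 3 the labels are {p}, so ¬p ∨ r is false there. This is the first violation.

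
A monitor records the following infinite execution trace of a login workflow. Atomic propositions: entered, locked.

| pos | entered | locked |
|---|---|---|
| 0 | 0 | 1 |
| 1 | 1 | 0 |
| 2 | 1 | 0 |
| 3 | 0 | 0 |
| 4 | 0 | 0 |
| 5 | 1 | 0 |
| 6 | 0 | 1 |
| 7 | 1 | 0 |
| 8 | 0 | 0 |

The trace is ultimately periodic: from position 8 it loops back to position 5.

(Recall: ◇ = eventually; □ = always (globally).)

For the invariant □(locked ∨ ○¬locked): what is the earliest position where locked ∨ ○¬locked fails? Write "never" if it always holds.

Check locked ∨ ○¬locked at each position in order: 0 ✓, 1 ✓, 2 ✓, 3 ✓, 4 ✓.
At position 5 the labels are {entered} and the next position 6 has {locked}, so locked ∨ ○¬locked is false there. This is the first violation.

5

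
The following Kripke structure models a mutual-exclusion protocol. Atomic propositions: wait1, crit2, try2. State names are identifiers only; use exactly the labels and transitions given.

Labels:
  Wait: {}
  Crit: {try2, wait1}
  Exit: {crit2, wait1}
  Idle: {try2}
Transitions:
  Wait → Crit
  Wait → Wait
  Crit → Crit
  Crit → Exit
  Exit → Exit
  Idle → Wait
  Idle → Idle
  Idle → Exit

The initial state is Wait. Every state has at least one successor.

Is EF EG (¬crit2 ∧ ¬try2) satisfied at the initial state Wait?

States satisfying EG (¬crit2 ∧ ¬try2): {Wait}.
States satisfying EF EG (¬crit2 ∧ ¬try2): {Wait, Idle}.
Some path from Wait reaches a state where EG (¬crit2 ∧ ¬try2) holds.
Wait ∈ Sat(EF EG (¬crit2 ∧ ¬try2)).

Holds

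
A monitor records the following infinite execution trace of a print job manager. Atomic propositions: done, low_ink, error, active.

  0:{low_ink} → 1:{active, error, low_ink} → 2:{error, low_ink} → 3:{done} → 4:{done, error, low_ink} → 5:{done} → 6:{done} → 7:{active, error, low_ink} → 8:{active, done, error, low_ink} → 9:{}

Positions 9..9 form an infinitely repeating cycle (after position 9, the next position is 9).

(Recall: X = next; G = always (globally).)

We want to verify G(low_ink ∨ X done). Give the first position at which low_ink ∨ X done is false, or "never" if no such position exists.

Check low_ink ∨ X done at each position in order: 0 ✓, 1 ✓, 2 ✓, 3 ✓, 4 ✓, 5 ✓.
At position 6 the labels are {done} and the next position 7 has {active, error, low_ink}, so low_ink ∨ X done is false there. This is the first violation.

6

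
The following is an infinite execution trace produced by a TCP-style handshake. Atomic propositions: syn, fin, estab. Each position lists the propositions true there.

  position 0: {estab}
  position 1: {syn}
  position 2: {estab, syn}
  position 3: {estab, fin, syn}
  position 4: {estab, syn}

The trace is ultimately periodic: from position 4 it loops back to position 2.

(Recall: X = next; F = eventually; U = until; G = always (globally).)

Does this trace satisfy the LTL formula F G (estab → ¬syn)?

Violated

G (estab → ¬syn) is false at every position 0..4, so it never becomes true and F G (estab → ¬syn) fails.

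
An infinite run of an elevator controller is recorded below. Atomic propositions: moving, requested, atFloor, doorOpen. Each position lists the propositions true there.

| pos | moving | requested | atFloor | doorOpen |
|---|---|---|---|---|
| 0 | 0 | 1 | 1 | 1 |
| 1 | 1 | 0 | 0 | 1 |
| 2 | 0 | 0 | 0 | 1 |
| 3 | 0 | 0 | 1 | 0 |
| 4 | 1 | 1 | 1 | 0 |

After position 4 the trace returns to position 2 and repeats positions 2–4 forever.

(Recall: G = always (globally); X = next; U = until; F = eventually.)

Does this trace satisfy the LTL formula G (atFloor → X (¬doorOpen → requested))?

atFloor → X (¬doorOpen → requested) holds at every position 0..4, and those are all positions ever visited, so G (atFloor → X (¬doorOpen → requested)) holds.
Positions where atFloor holds: 0, 3, 4.
Check X (¬doorOpen → requested) at each: 0→ok, 3→ok, 4→ok.

Yes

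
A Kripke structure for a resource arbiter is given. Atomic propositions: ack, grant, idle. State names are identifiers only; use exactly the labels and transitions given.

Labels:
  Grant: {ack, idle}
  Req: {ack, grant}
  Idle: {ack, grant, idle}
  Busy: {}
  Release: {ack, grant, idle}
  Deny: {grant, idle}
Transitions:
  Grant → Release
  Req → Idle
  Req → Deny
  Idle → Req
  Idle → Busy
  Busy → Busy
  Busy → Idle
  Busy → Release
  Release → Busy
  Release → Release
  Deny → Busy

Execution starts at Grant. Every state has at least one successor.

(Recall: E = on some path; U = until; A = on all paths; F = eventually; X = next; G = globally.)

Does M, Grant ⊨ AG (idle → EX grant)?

Violated

States satisfying idle → EX grant: {Grant, Req, Idle, Busy, Release}.
States satisfying AG (idle → EX grant): ∅.
Deny is reachable from Grant and violates idle → EX grant, so AG fails at Grant.
Grant ∉ Sat(AG (idle → EX grant)).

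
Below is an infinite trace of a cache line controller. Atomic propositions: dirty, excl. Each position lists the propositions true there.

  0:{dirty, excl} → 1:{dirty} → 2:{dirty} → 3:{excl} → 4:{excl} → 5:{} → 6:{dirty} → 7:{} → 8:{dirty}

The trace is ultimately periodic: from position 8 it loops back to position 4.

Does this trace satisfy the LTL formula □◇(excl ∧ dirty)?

Does not hold

◇(excl ∧ dirty) must hold at every position from 0 onward. It fails at position 1, so □◇(excl ∧ dirty) is false.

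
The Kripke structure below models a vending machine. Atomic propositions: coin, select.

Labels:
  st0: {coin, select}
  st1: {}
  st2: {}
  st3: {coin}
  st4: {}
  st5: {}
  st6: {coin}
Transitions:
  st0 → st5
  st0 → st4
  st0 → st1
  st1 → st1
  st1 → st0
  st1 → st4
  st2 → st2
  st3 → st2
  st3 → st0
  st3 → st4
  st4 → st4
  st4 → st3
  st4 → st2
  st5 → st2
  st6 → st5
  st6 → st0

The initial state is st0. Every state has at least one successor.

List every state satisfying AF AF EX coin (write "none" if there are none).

States satisfying AF EX coin: {st1, st3, st4, st6}.
States satisfying AF AF EX coin: {st1, st3, st4, st6}.

{st1, st3, st4, st6}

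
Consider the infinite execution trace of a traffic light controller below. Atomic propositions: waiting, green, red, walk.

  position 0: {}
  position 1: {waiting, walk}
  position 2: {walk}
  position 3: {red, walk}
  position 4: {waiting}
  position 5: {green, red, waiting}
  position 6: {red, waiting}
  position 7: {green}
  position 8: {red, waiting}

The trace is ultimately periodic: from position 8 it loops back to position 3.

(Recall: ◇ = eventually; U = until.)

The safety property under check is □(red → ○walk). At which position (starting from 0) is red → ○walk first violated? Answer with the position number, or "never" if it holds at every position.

Check red → ○walk at each position in order: 0 ✓, 1 ✓, 2 ✓.
At position 3 the labels are {red, walk} and the next position 4 has {waiting}, so red → ○walk is false there. This is the first violation.

3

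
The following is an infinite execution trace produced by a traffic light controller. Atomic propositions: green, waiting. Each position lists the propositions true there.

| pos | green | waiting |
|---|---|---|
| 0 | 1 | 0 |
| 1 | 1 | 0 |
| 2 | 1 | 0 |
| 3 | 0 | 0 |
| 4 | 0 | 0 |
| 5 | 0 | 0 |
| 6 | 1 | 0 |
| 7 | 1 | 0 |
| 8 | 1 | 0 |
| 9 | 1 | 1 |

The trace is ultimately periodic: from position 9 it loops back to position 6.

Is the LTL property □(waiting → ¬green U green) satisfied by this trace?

Holds

waiting → ¬green U green holds at every position 0..9, and those are all positions ever visited, so □(waiting → ¬green U green) holds.
Positions where waiting holds: 9.
Check ¬green U green at each: 9→ok.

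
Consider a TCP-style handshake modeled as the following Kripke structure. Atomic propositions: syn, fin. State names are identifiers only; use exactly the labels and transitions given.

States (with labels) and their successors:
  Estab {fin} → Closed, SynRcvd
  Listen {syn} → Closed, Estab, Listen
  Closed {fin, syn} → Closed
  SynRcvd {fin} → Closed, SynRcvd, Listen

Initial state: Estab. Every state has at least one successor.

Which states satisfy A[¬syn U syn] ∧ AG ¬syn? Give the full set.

none

States satisfying ¬syn: {Estab, SynRcvd}.
States satisfying syn: {Listen, Closed}.
States satisfying A[¬syn U syn]: {Listen, Closed}.
States satisfying AG ¬syn: ∅.
States satisfying A[¬syn U syn] ∧ AG ¬syn: ∅.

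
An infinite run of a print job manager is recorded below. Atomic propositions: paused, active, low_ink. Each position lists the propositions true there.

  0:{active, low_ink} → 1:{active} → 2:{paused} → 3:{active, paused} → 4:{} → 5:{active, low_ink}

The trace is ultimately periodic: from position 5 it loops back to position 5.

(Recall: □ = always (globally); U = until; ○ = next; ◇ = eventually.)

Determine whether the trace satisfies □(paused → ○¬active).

paused → ○¬active must hold at every position from 0 onward. It fails at position 2, so □(paused → ○¬active) is false.
Positions where paused holds: 2, 3.
Check ○¬active at each: 2→fails, 3→ok.

No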